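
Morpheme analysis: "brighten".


Word: "brighten"
Morphemes: bright + -en
Each morpheme carries meaning
= 2 morphemes


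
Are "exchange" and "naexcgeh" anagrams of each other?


Word 1: "exchange" → sorted: aceeghnx
Word 2: "naexcgeh" → sorted: aceeghnx
Same letters? aceeghnx == aceeghnx
Anagram = Yes


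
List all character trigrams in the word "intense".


Word: "intense" (length 7)
Number of trigrams = 7 - 3 + 1 = 5
  Position 0: "int"
  Position 1: "nte"
  Position 2: "ten"
  Position 3: "ens"
  Position 4: "nse"
Trigrams = "int", "nte", "ten", "ens", "nse"


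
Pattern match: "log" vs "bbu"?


Pattern of "log": [0, 1, 2]
Pattern of "bbu": [0, 0, 1]
Patterns do not match
Same pattern = No


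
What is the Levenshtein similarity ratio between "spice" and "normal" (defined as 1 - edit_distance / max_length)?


Word 1: "spice" (length 5)
Word 2: "normal" (length 6)
One optimal edit sequence:
  1. insert 'n'  (+1)
  2. substitute 's' -> 'o'  (+1)
  3. substitute 'p' -> 'r'  (+1)
  4. substitute 'i' -> 'm'  (+1)
  5. substitute 'c' -> 'a'  (+1)
  6. substitute 'e' -> 'l'  (+1)
Edit distance = 6
Max length = max(5, 6) = 6
Similarity = 1 - 6/6
= 0.0000


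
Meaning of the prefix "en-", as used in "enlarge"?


Prefix: en-
As in: enlarge -> en- + large
Meaning = cause to / put into


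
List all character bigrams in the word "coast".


Word: "coast" (length 5)
Number of bigrams = 5 - 2 + 1 = 4
  Position 0: "co"
  Position 1: "oa"
  Position 2: "as"
  Position 3: "st"
Bigrams = "co", "oa", "as", "st"


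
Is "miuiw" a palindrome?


Word: "miuiw"
Reversed: "wiuim"
Forward == Backward? miuiw != wiuim
Palindrome = No


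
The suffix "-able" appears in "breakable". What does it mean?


Suffix: -able
Example: breakable (break + -able)
Meaning = capable of


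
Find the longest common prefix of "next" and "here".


Word 1: "next"
Word 2: "here"
Comparing from start:
  Pos 0: 'n' != 'h' (stop)
LCP = "" (length 0)


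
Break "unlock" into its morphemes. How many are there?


Word: "unlock"
Morphemes: un- / lock
Each morpheme carries meaning
= 2 morphemes


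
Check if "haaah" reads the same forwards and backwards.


Word: "haaah"
Reversed: "haaah"
Forward == Backward? haaah == haaah
Palindrome = Yes


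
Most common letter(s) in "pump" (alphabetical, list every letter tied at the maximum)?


Word: "pump"
Letter counts:
  'm': 1
  'p': 2
  'u': 1
Maximum count = 2
Most frequent = 'p' (2 times each)


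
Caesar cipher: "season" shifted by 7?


Word: "season"
Shift: 7
Each letter → (letter + shift) mod 26:
  's' (18) + 7 = 25 → 'z'
  'e' (4) + 7 = 11 → 'l'
  'a' (0) + 7 = 7 → 'h'
  's' (18) + 7 = 25 → 'z'
  'o' (14) + 7 = 21 → 'v'
  'n' (13) + 7 = 20 → 'u'
Result = "zlhzvu"


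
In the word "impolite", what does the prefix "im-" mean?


Prefix: im-
Example: impolite (im- + polite)
Meaning = not / into


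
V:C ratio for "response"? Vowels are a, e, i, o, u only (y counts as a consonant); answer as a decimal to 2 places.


Word: "response"
Vowels (a,e,i,o,u): 3
Consonants: 5
Ratio = 3/5
= 0.60


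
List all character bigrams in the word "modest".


Word: "modest" (length 6)
Number of bigrams = 6 - 2 + 1 = 5
  Position 0: "mo"
  Position 1: "od"
  Position 2: "de"
  Position 3: "es"
  Position 4: "st"
Bigrams = "mo", "od", "de", "es", "st"


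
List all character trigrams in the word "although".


Word: "although" (length 8)
Number of trigrams = 8 - 3 + 1 = 6
  Position 0: "alt"
  Position 1: "lth"
  Position 2: "tho"
  Position 3: "hou"
  Position 4: "oug"
  Position 5: "ugh"
Trigrams = "alt", "lth", "tho", "hou", "oug", "ugh"


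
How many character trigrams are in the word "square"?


Word: "square" (length 6)
Number of 3-grams = length - 3 + 1 = 6 - 3 + 1
= 4


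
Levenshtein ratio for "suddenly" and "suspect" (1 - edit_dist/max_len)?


Word 1: "suddenly" (length 8)
Word 2: "suspect" (length 7)
One optimal edit sequence:
  1. keep 's'
  2. keep 'u'
  3. substitute 'd' -> 's'  (+1)
  4. substitute 'd' -> 'p'  (+1)
  5. keep 'e'
  6. delete 'n'  (+1)
  7. substitute 'l' -> 'c'  (+1)
  8. substitute 'y' -> 't'  (+1)
Edit distance = 5
Max length = max(8, 7) = 8
Similarity = 1 - 5/8
= 0.3750


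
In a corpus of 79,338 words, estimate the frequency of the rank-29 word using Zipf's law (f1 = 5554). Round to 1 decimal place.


Zipf's law: f(r) = f(1) / r
f(1) = 5554
f(29) = 5554 / 29
= 191.5 occurrences


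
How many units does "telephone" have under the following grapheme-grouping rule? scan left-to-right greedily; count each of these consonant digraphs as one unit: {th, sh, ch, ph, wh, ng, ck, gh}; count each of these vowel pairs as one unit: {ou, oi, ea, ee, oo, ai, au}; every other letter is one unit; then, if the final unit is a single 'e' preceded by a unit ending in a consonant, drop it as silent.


Word: "telephone" (9 letters)
Left-to-right scan:
  [1] 't' (letter)
  [2] 'e' (letter)
  [3] 'l' (letter)
  [4] 'e' (letter)
  [5] 'ph' (digraph)
  [6] 'o' (letter)
  [7] 'n' (letter)
  [8] 'e' (letter)
Units from scan: 8
Final unit is 'e' after a consonant -> drop as silent (-1)
Sound units = 7 units


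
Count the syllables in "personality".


Word: "personality"
Syllable breakdown: per / son / al / i / ty
Counting: 5 parts
= 5 syllables


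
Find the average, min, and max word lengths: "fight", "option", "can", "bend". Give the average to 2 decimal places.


Lengths: "fight"=5, "option"=6, "can"=3, "bend"=4
Sum = 18, Count = 4
Average = 18/4 = 4.50
= avg=4.50, min=3, max=6


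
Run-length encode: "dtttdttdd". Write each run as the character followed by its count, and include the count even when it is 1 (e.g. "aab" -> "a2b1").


String: "dtttdttdd"
Scanning for consecutive runs:
  'd' x 1
  't' x 3
  'd' x 1
  't' x 2
  'd' x 2
RLE = "d1t3d1t2d2"


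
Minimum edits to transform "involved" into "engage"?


Word 1: "involved" (length 8)
Word 2: "engage" (length 6)
One optimal edit sequence (insert/delete/substitute each cost 1):
  1. substitute 'i' -> 'e'  (+1)
  2. keep 'n'
  3. delete 'v'  (+1)
  4. substitute 'o' -> 'g'  (+1)
  5. substitute 'l' -> 'a'  (+1)
  6. substitute 'v' -> 'g'  (+1)
  7. keep 'e'
  8. delete 'd'  (+1)
Total edit operations: 6
Edit distance = 6


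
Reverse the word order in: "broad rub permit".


Original: "broad rub permit"
Words (1..n): broad | rub | permit
Reversed (n..1): permit | rub | broad
Result = "permit rub broad"


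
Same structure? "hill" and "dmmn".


Pattern of "hill": [0, 1, 2, 2]
Pattern of "dmmn": [0, 1, 1, 2]
Patterns do not match
Same pattern = No


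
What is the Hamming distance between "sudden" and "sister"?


Comparing character by character (same length = 6):
  Pos 0: 's' vs 's' =
  Pos 1: 'u' vs 'i' !=
  Pos 2: 'd' vs 's' !=
  Pos 3: 'd' vs 't' !=
  Pos 4: 'e' vs 'e' =
  Pos 5: 'n' vs 'r' !=
Hamming distance = 4


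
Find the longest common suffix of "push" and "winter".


Word 1: "push"
Word 2: "winter"
Comparing from end:
  Pos -1: 'h' != 'r' (stop)
LCS = "" (length 0)


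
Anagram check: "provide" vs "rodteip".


Word 1: "provide" → sorted: deioprv
Word 2: "rodteip" → sorted: deioprt
Same letters? deioprv != deioprt
Anagram = No


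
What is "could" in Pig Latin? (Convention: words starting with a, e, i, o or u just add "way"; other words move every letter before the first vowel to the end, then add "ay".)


Word: "could"
Starts with consonant(s) → move to end, add 'ay'
Consonant cluster: "c"
Pig Latin = "ouldcay"


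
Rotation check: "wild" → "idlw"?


Word: "wild", Candidate: "idlw"
Method: check if candidate is substring of word+word
"wildwild" contains "idlw"? No
Is rotation = No


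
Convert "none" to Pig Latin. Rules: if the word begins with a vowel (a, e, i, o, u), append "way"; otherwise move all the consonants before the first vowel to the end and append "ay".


Word: "none"
Starts with consonant(s) → move to end, add 'ay'
Consonant cluster: "n"
Pig Latin = "onenay"


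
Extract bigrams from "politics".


Word: "politics" (length 8)
Number of bigrams = 8 - 2 + 1 = 7
  Position 0: "po"
  Position 1: "ol"
  Position 2: "li"
  Position 3: "it"
  Position 4: "ti"
  Position 5: "ic"
  Position 6: "cs"
Bigrams = "po", "ol", "li", "it", "ti", "ic", "cs"


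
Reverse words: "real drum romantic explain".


Original: "real drum romantic explain"
Words (1..n): real | drum | romantic | explain
Reversed (n..1): explain | romantic | drum | real
Result = "explain romantic drum real"


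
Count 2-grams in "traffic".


Word: "traffic" (length 7)
Number of 2-grams = length - 2 + 1 = 7 - 2 + 1
= 6


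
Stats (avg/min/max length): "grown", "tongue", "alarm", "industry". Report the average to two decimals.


Lengths: "grown"=5, "tongue"=6, "alarm"=5, "industry"=8
Sum = 24, Count = 4
Average = 24/4 = 6.00
= avg=6.00, min=5, max=8


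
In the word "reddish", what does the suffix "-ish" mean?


Suffix: -ish
Example: reddish (red + -ish, with a spelling change)
Meaning = somewhat / having the qualities of


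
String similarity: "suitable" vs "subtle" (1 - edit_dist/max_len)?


Word 1: "suitable" (length 8)
Word 2: "subtle" (length 6)
One optimal edit sequence:
  1. keep 's'
  2. keep 'u'
  3. substitute 'i' -> 'b'  (+1)
  4. keep 't'
  5. delete 'a'  (+1)
  6. delete 'b'  (+1)
  7. keep 'l'
  8. keep 'e'
Edit distance = 3
Max length = max(8, 6) = 8
Similarity = 1 - 3/8
= 0.6250


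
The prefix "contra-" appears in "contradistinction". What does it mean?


Prefix: contra-
As in: contradistinction -> contra- + distinction
Meaning = against


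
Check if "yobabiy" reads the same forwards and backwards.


Word: "yobabiy"
Reversed: "yibaboy"
Forward == Backward? yobabiy != yibaboy
Palindrome = No


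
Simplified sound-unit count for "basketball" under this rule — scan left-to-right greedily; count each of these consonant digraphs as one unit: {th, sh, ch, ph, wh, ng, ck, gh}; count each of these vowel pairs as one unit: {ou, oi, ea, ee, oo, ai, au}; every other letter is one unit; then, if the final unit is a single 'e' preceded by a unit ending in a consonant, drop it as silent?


Word: "basketball" (10 letters)
Left-to-right scan:
  1. 'b' (letter)
  2. 'a' (letter)
  3. 's' (letter)
  4. 'k' (letter)
  5. 'e' (letter)
  6. 't' (letter)
  7. 'b' (letter)
  8. 'a' (letter)
  9. 'l' (letter)
  10. 'l' (letter)
Units from scan: 10
Sound units = 10 units


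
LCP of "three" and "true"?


Word 1: "three"
Word 2: "true"
Comparing from start:
  Pos 0: 't' == 't'
  Pos 1: 'h' != 'r' (stop)
LCP = "t" (length 1)


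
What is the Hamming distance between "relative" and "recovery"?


Comparing character by character (same length = 8):
  Pos 0: 'r' vs 'r' =
  Pos 1: 'e' vs 'e' =
  Pos 2: 'l' vs 'c' !=
  Pos 3: 'a' vs 'o' !=
  Pos 4: 't' vs 'v' !=
  Pos 5: 'i' vs 'e' !=
  Pos 6: 'v' vs 'r' !=
  Pos 7: 'e' vs 'y' !=
Hamming distance = 6


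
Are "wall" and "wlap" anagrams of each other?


Word 1: "wall" → sorted: allw
Word 2: "wlap" → sorted: alpw
Same letters? allw != alpw
Anagram = No


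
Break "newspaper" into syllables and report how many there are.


Word: "newspaper"
Syllable breakdown: news-pa-per
Counting: 3 parts
= 3 syllables


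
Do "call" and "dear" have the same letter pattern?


Pattern of "call": [0, 1, 2, 2]
Pattern of "dear": [0, 1, 2, 3]
Patterns do not match
Same pattern = No


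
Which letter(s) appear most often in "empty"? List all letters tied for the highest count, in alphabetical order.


Word: "empty"
Letter counts:
  'e': 1
  'm': 1
  'p': 1
  't': 1
  'y': 1
Maximum count = 1
Most frequent = 'e', 'm', 'p', 't', 'y' (1 time each)


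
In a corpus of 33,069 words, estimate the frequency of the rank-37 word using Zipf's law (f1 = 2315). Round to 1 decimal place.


Zipf's law: f(r) = f(1) / r
f(1) = 2315
f(37) = 2315 / 37
= 62.6 occurrences


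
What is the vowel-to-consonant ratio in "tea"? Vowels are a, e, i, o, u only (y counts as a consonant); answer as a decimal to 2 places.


Word: "tea"
Vowels (a,e,i,o,u): 2
Consonants: 1
Ratio = 2/1
= 2.00


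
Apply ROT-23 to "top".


Word: "top"
Shift: 23
Each letter → (letter + shift) mod 26:
  't' (19) + 23 = 16 → 'q'
  'o' (14) + 23 = 11 → 'l'
  'p' (15) + 23 = 12 → 'm'
Result = "qlm"


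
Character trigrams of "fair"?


Word: "fair" (length 4)
Number of trigrams = 4 - 3 + 1 = 2
  Position 0: "fai"
  Position 1: "air"
Trigrams = "fai", "air"


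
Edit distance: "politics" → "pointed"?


Word 1: "politics" (length 8)
Word 2: "pointed" (length 7)
One optimal edit sequence (insert/delete/substitute each cost 1):
  1. keep 'p'
  2. keep 'o'
  3. delete 'l'  (+1)
  4. keep 'i'
  5. substitute 't' -> 'n'  (+1)
  6. substitute 'i' -> 't'  (+1)
  7. substitute 'c' -> 'e'  (+1)
  8. substitute 's' -> 'd'  (+1)
Total edit operations: 5
Edit distance = 5


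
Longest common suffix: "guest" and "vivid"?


Word 1: "guest"
Word 2: "vivid"
Comparing from end:
  Pos -1: 't' != 'd' (stop)
LCS = "" (length 0)


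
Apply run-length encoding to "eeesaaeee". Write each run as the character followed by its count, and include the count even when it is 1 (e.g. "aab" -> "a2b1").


String: "eeesaaeee"
Scanning for consecutive runs:
  'e' x 3
  's' x 1
  'a' x 2
  'e' x 3
RLE = "e3s1a2e3"


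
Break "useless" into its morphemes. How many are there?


Word: "useless"
Morphemes: use | -less
Each morpheme carries meaning
= 2 morphemes


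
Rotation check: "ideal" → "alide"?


Word: "ideal", Candidate: "alide"
Method: check if candidate is substring of word+word
"idealideal" contains "alide"? Yes
Is rotation = Yes


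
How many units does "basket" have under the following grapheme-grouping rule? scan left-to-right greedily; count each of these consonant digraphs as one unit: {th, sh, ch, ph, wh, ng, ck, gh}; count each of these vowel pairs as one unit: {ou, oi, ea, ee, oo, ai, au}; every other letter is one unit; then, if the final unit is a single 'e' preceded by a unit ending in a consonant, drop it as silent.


Word: "basket" (6 letters)
Left-to-right scan:
  (1) 'b' (letter)
  (2) 'a' (letter)
  (3) 's' (letter)
  (4) 'k' (letter)
  (5) 'e' (letter)
  (6) 't' (letter)
Units from scan: 6
Sound units = 6 units


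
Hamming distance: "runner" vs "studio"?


Comparing character by character (same length = 6):
  Pos 0: 'r' vs 's' !=
  Pos 1: 'u' vs 't' !=
  Pos 2: 'n' vs 'u' !=
  Pos 3: 'n' vs 'd' !=
  Pos 4: 'e' vs 'i' !=
  Pos 5: 'r' vs 'o' !=
Hamming distance = 6


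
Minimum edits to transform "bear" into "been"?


Word 1: "bear" (length 4)
Word 2: "been" (length 4)
One optimal edit sequence (insert/delete/substitute each cost 1):
  1. keep 'b'
  2. keep 'e'
  3. substitute 'a' -> 'e'  (+1)
  4. substitute 'r' -> 'n'  (+1)
Total edit operations: 2
Edit distance = 2


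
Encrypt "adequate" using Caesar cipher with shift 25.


Word: "adequate"
Shift: 25
Each letter → (letter + shift) mod 26:
  'a' (0) + 25 = 25 → 'z'
  'd' (3) + 25 = 2 → 'c'
  'e' (4) + 25 = 3 → 'd'
  'q' (16) + 25 = 15 → 'p'
  'u' (20) + 25 = 19 → 't'
  'a' (0) + 25 = 25 → 'z'
  't' (19) + 25 = 18 → 's'
  'e' (4) + 25 = 3 → 'd'
Result = "zcdptzsd"


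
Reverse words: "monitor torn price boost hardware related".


Original: "monitor torn price boost hardware related"
Words (1..n): monitor | torn | price | boost | hardware | related
Reversed (n..1): related | hardware | boost | price | torn | monitor
Result = "related hardware boost price torn monitor"


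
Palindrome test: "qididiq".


Word: "qididiq"
Reversed: "qididiq"
Forward == Backward? qididiq == qididiq
Palindrome = Yes


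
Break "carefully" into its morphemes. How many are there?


Word: "carefully"
Morphemes: care + -ful + -ly
Each morpheme carries meaning
= 3 morphemes


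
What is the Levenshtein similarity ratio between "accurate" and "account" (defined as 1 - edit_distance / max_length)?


Word 1: "accurate" (length 8)
Word 2: "account" (length 7)
One optimal edit sequence:
  1. keep 'a'
  2. keep 'c'
  3. keep 'c'
  4. substitute 'u' -> 'o'  (+1)
  5. substitute 'r' -> 'u'  (+1)
  6. substitute 'a' -> 'n'  (+1)
  7. keep 't'
  8. delete 'e'  (+1)
Edit distance = 4
Max length = max(8, 7) = 8
Similarity = 1 - 4/8
= 0.5000


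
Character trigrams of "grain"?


Word: "grain" (length 5)
Number of trigrams = 5 - 3 + 1 = 3
  Position 0: "gra"
  Position 1: "rai"
  Position 2: "ain"
Trigrams = "gra", "rai", "ain"


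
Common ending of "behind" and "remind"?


Word 1: "behind"
Word 2: "remind"
Comparing from end:
  Pos -1: 'd' == 'd'
  Pos -2: 'n' == 'n'
  Pos -3: 'i' == 'i'
  Pos -4: 'h' != 'm' (stop)
LCS = "ind" (length 3)


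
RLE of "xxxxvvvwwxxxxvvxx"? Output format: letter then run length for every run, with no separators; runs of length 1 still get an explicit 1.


String: "xxxxvvvwwxxxxvvxx"
Scanning for consecutive runs:
  'x' x 4
  'v' x 3
  'w' x 2
  'x' x 4
  'v' x 2
  'x' x 2
RLE = "x4v3w2x4v2x2"


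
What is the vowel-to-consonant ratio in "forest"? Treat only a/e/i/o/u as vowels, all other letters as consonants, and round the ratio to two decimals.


Word: "forest"
Vowels (a,e,i,o,u): 2
Consonants: 4
Ratio = 2/4
= 0.50


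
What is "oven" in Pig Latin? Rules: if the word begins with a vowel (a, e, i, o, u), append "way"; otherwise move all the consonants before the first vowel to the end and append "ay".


Word: "oven"
Starts with vowel → add 'way'
Pig Latin = "ovenway"


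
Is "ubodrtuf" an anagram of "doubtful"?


Word 1: "doubtful" → sorted: bdflotuu
Word 2: "ubodrtuf" → sorted: bdfortuu
Same letters? bdflotuu != bdfortuu
Anagram = No


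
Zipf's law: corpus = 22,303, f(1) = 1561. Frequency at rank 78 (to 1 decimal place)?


Zipf's law: f(r) = f(1) / r
f(1) = 1561
f(78) = 1561 / 78
= 20.0 occurrences


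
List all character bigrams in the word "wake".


Word: "wake" (length 4)
Number of bigrams = 4 - 2 + 1 = 3
  Position 0: "wa"
  Position 1: "ak"
  Position 2: "ke"
Bigrams = "wa", "ak", "ke"


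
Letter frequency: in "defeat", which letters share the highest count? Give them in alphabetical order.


Word: "defeat"
Letter counts:
  'a': 1
  'd': 1
  'e': 2
  'f': 1
  't': 1
Maximum count = 2
Most frequent = 'e' (2 times each)


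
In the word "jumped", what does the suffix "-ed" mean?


Suffix: -ed
As in: jumped -> jump + -ed
Meaning = past tense


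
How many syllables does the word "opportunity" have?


Word: "opportunity"
Syllable breakdown: op · por · tu · ni · ty
Counting: 5 parts
= 5 syllables


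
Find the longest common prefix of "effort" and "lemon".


Word 1: "effort"
Word 2: "lemon"
Comparing from start:
  Pos 0: 'e' != 'l' (stop)
LCP = "" (length 0)


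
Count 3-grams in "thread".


Word: "thread" (length 6)
Number of 3-grams = length - 3 + 1 = 6 - 3 + 1
= 4


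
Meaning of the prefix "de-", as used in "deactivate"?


Prefix: de-
Example: deactivate = de- + activate
Meaning = remove / reverse


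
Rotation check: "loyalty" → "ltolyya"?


Word: "loyalty", Candidate: "ltolyya"
Method: check if candidate is substring of word+word
"loyaltyloyalty" contains "ltolyya"? No
Is rotation = No


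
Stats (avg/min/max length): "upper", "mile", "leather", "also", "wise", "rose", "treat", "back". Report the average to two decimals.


Lengths: "upper"=5, "mile"=4, "leather"=7, "also"=4, "wise"=4, "rose"=4, "treat"=5, "back"=4
Sum = 37, Count = 8
Average = 37/8 = 4.63
= avg=4.63, min=4, max=7


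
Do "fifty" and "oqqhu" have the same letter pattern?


Pattern of "fifty": [0, 1, 0, 2, 3]
Pattern of "oqqhu": [0, 1, 1, 2, 3]
Patterns do not match
Same pattern = No


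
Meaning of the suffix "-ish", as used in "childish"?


Suffix: -ish
Example: childish = child + -ish
Meaning = somewhat / having the qualities of


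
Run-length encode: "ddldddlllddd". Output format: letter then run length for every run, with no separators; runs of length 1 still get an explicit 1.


String: "ddldddlllddd"
Scanning for consecutive runs:
  'd' x 2
  'l' x 1
  'd' x 3
  'l' x 3
  'd' x 3
RLE = "d2l1d3l3d3"


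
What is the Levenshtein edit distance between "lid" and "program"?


Word 1: "lid" (length 3)
Word 2: "program" (length 7)
One optimal edit sequence (insert/delete/substitute each cost 1):
  1. insert 'p'  (+1)
  2. insert 'r'  (+1)
  3. insert 'o'  (+1)
  4. insert 'g'  (+1)
  5. substitute 'l' -> 'r'  (+1)
  6. substitute 'i' -> 'a'  (+1)
  7. substitute 'd' -> 'm'  (+1)
Total edit operations: 7
Edit distance = 7


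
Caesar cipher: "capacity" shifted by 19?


Word: "capacity"
Shift: 19
Each letter → (letter + shift) mod 26:
  'c' (2) + 19 = 21 → 'v'
  'a' (0) + 19 = 19 → 't'
  'p' (15) + 19 = 8 → 'i'
  'a' (0) + 19 = 19 → 't'
  'c' (2) + 19 = 21 → 'v'
  'i' (8) + 19 = 1 → 'b'
  't' (19) + 19 = 12 → 'm'
  'y' (24) + 19 = 17 → 'r'
Result = "vtitvbmr"


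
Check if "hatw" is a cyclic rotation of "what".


Word: "what", Candidate: "hatw"
Method: check if candidate is substring of word+word
"whatwhat" contains "hatw"? Yes
Is rotation = Yes


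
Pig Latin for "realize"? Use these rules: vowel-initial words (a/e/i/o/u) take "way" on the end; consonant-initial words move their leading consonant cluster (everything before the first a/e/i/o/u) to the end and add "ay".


Word: "realize"
Starts with consonant(s) → move to end, add 'ay'
Consonant cluster: "r"
Pig Latin = "ealizeray"


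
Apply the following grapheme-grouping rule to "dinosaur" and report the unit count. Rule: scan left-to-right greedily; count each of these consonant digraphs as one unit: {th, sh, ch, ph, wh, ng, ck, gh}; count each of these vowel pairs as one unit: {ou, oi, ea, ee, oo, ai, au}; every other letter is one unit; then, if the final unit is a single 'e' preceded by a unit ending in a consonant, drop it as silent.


Word: "dinosaur" (8 letters)
Left-to-right scan:
  [1] 'd' (letter)
  [2] 'i' (letter)
  [3] 'n' (letter)
  [4] 'o' (letter)
  [5] 's' (letter)
  [6] 'au' (vowel-pair)
  [7] 'r' (letter)
Units from scan: 7
Sound units = 7 units


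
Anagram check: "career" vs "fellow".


Word 1: "career" → sorted: aceerr
Word 2: "fellow" → sorted: efllow
Same letters? aceerr != efllow
Anagram = No


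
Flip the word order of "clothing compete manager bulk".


Original: "clothing compete manager bulk"
Words (1..n): clothing | compete | manager | bulk
Reversed (n..1): bulk | manager | compete | clothing
Result = "bulk manager compete clothing"


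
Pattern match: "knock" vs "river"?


Pattern of "knock": [0, 1, 2, 3, 0]
Pattern of "river": [0, 1, 2, 3, 0]
Patterns match
Same pattern = Yes


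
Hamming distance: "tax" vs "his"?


Comparing character by character (same length = 3):
  Pos 0: 't' vs 'h' !=
  Pos 1: 'a' vs 'i' !=
  Pos 2: 'x' vs 's' !=
Hamming distance = 3


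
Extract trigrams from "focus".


Word: "focus" (length 5)
Number of trigrams = 5 - 3 + 1 = 3
  Position 0: "foc"
  Position 1: "ocu"
  Position 2: "cus"
Trigrams = "foc", "ocu", "cus"


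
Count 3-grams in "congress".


Word: "congress" (length 8)
Number of 3-grams = length - 3 + 1 = 8 - 3 + 1
= 6


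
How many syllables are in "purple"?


Word: "purple"
Syllable breakdown: pur | ple
Counting: 2 parts
= 2 syllables


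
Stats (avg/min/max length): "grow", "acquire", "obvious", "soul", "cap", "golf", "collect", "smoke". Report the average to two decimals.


Lengths: "grow"=4, "acquire"=7, "obvious"=7, "soul"=4, "cap"=3, "golf"=4, "collect"=7, "smoke"=5
Sum = 41, Count = 8
Average = 41/8 = 5.13
= avg=5.13, min=3, max=7


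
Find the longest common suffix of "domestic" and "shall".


Word 1: "domestic"
Word 2: "shall"
Comparing from end:
  Pos -1: 'c' != 'l' (stop)
LCS = "" (length 0)


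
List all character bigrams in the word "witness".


Word: "witness" (length 7)
Number of bigrams = 7 - 2 + 1 = 6
  Position 0: "wi"
  Position 1: "it"
  Position 2: "tn"
  Position 3: "ne"
  Position 4: "es"
  Position 5: "ss"
Bigrams = "wi", "it", "tn", "ne", "es", "ss"


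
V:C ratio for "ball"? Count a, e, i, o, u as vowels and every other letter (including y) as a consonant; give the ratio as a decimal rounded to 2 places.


Word: "ball"
Vowels (a,e,i,o,u): 1
Consonants: 3
Ratio = 1/3
= 0.33


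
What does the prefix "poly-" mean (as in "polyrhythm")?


Prefix: poly-
As in: polyrhythm -> poly- + rhythm
Meaning = many


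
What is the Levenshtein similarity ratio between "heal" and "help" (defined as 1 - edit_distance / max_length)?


Word 1: "heal" (length 4)
Word 2: "help" (length 4)
One optimal edit sequence:
  1. keep 'h'
  2. keep 'e'
  3. substitute 'a' -> 'l'  (+1)
  4. substitute 'l' -> 'p'  (+1)
Edit distance = 2
Max length = max(4, 4) = 4
Similarity = 1 - 2/4
= 0.5000


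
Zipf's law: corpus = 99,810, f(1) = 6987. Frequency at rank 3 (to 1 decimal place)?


Zipf's law: f(r) = f(1) / r
f(1) = 6987
f(3) = 6987 / 3
= 2329.0 occurrences


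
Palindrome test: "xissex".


Word: "xissex"
Reversed: "xessix"
Forward == Backward? xissex != xessix
Palindrome = No


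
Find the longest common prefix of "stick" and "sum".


Word 1: "stick"
Word 2: "sum"
Comparing from start:
  Pos 0: 's' == 's'
  Pos 1: 't' != 'u' (stop)
LCP = "s" (length 1)


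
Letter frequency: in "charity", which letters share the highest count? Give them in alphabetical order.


Word: "charity"
Letter counts:
  'a': 1
  'c': 1
  'h': 1
  'i': 1
  'r': 1
  't': 1
  'y': 1
Maximum count = 1
Most frequent = 'a', 'c', 'h', 'i', 'r', 't', 'y' (1 time each)


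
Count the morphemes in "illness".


Word: "illness"
Morphemes: ill / -ness
Each morpheme carries meaning
= 2 morphemes


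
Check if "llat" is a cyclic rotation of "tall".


Word: "tall", Candidate: "llat"
Method: check if candidate is substring of word+word
"talltall" contains "llat"? No
Is rotation = No


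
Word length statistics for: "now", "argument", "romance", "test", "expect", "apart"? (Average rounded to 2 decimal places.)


Lengths: "now"=3, "argument"=8, "romance"=7, "test"=4, "expect"=6, "apart"=5
Sum = 33, Count = 6
Average = 33/6 = 5.50
= avg=5.50, min=3, max=8


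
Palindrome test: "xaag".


Word: "xaag"
Reversed: "gaax"
Forward == Backward? xaag != gaax
Palindrome = No


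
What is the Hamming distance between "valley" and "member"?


Comparing character by character (same length = 6):
  Pos 0: 'v' vs 'm' !=
  Pos 1: 'a' vs 'e' !=
  Pos 2: 'l' vs 'm' !=
  Pos 3: 'l' vs 'b' !=
  Pos 4: 'e' vs 'e' =
  Pos 5: 'y' vs 'r' !=
Hamming distance = 5


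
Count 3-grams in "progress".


Word: "progress" (length 8)
Number of 3-grams = length - 3 + 1 = 8 - 3 + 1
= 6


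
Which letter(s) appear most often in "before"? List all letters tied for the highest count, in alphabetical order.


Word: "before"
Letter counts:
  'b': 1
  'e': 2
  'f': 1
  'o': 1
  'r': 1
Maximum count = 2
Most frequent = 'e' (2 times each)


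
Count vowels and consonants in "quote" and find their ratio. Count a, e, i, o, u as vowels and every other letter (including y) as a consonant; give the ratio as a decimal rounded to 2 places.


Word: "quote"
Vowels (a,e,i,o,u): 3
Consonants: 2
Ratio = 3/2
= 1.50


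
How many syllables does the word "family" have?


Word: "family"
Syllable breakdown: fam | i | ly
Counting: 3 parts
= 3 syllables


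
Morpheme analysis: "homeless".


Word: "homeless"
Morphemes: home | -less
Each morpheme carries meaning
= 2 morphemes


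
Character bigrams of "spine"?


Word: "spine" (length 5)
Number of bigrams = 5 - 2 + 1 = 4
  Position 0: "sp"
  Position 1: "pi"
  Position 2: "in"
  Position 3: "ne"
Bigrams = "sp", "pi", "in", "ne"


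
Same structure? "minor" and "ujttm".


Pattern of "minor": [0, 1, 2, 3, 4]
Pattern of "ujttm": [0, 1, 2, 2, 3]
Patterns do not match
Same pattern = No


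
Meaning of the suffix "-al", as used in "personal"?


Suffix: -al
As in: personal -> person + -al
Meaning = relating to


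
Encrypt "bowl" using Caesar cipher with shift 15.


Word: "bowl"
Shift: 15
Each letter → (letter + shift) mod 26:
  'b' (1) + 15 = 16 → 'q'
  'o' (14) + 15 = 3 → 'd'
  'w' (22) + 15 = 11 → 'l'
  'l' (11) + 15 = 0 → 'a'
Result = "qdla"


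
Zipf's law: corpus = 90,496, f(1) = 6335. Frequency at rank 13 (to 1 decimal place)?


Zipf's law: f(r) = f(1) / r
f(1) = 6335
f(13) = 6335 / 13
= 487.3 occurrences


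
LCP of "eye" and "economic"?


Word 1: "eye"
Word 2: "economic"
Comparing from start:
  Pos 0: 'e' == 'e'
  Pos 1: 'y' != 'c' (stop)
LCP = "e" (length 1)


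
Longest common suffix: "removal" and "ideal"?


Word 1: "removal"
Word 2: "ideal"
Comparing from end:
  Pos -1: 'l' == 'l'
  Pos -2: 'a' == 'a'
  Pos -3: 'v' != 'e' (stop)
LCS = "al" (length 2)


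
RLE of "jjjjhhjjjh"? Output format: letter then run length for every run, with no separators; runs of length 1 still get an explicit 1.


String: "jjjjhhjjjh"
Scanning for consecutive runs:
  'j' x 4
  'h' x 2
  'j' x 3
  'h' x 1
RLE = "j4h2j3h1"


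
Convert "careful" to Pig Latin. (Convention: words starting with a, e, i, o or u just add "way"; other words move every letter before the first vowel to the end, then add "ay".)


Word: "careful"
Starts with consonant(s) → move to end, add 'ay'
Consonant cluster: "c"
Pig Latin = "arefulcay"


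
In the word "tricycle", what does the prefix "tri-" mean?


Prefix: tri-
Example: tricycle (tri- + cycle)
Meaning = three


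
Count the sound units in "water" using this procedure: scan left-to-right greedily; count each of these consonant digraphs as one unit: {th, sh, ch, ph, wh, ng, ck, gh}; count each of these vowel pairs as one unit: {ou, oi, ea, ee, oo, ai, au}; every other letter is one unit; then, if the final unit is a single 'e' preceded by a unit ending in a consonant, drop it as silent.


Word: "water" (5 letters)
Left-to-right scan:
  (1) 'w' (letter)
  (2) 'a' (letter)
  (3) 't' (letter)
  (4) 'e' (letter)
  (5) 'r' (letter)
Units from scan: 5
Sound units = 5 units


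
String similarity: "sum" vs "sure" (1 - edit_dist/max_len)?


Word 1: "sum" (length 3)
Word 2: "sure" (length 4)
One optimal edit sequence:
  1. keep 's'
  2. keep 'u'
  3. insert 'r'  (+1)
  4. substitute 'm' -> 'e'  (+1)
Edit distance = 2
Max length = max(3, 4) = 4
Similarity = 1 - 2/4
= 0.5000


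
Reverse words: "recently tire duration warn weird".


Original: "recently tire duration warn weird"
Words (1..n): recently | tire | duration | warn | weird
Reversed (n..1): weird | warn | duration | tire | recently
Result = "weird warn duration tire recently"


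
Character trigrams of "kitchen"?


Word: "kitchen" (length 7)
Number of trigrams = 7 - 3 + 1 = 5
  Position 0: "kit"
  Position 1: "itc"
  Position 2: "tch"
  Position 3: "che"
  Position 4: "hen"
Trigrams = "kit", "itc", "tch", "che", "hen"


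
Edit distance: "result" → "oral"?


Word 1: "result" (length 6)
Word 2: "oral" (length 4)
One optimal edit sequence (insert/delete/substitute each cost 1):
  1. delete 'r'  (+1)
  2. substitute 'e' -> 'o'  (+1)
  3. substitute 's' -> 'r'  (+1)
  4. substitute 'u' -> 'a'  (+1)
  5. keep 'l'
  6. delete 't'  (+1)
Total edit operations: 5
Edit distance = 5


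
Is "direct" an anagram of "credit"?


Word 1: "credit" → sorted: cdeirt
Word 2: "direct" → sorted: cdeirt
Same letters? cdeirt == cdeirt
Anagram = Yes


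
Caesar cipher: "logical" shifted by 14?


Word: "logical"
Shift: 14
Each letter → (letter + shift) mod 26:
  'l' (11) + 14 = 25 → 'z'
  'o' (14) + 14 = 2 → 'c'
  'g' (6) + 14 = 20 → 'u'
  'i' (8) + 14 = 22 → 'w'
  'c' (2) + 14 = 16 → 'q'
  'a' (0) + 14 = 14 → 'o'
  'l' (11) + 14 = 25 → 'z'
Result = "zcuwqoz"


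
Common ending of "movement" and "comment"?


Word 1: "movement"
Word 2: "comment"
Comparing from end:
  Pos -1: 't' == 't'
  Pos -2: 'n' == 'n'
  Pos -3: 'e' == 'e'
  Pos -4: 'm' == 'm'
  Pos -5: 'e' != 'm' (stop)
LCS = "ment" (length 4)


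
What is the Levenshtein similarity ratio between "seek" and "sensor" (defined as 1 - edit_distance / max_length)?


Word 1: "seek" (length 4)
Word 2: "sensor" (length 6)
One optimal edit sequence:
  1. keep 's'
  2. keep 'e'
  3. insert 'n'  (+1)
  4. insert 's'  (+1)
  5. substitute 'e' -> 'o'  (+1)
  6. substitute 'k' -> 'r'  (+1)
Edit distance = 4
Max length = max(4, 6) = 6
Similarity = 1 - 4/6
= 0.3333


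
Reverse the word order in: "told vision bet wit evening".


Original: "told vision bet wit evening"
Words (1..n): told | vision | bet | wit | evening
Reversed (n..1): evening | wit | bet | vision | told
Result = "evening wit bet vision told"


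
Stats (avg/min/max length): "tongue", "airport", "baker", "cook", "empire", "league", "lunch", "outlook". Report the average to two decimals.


Lengths: "tongue"=6, "airport"=7, "baker"=5, "cook"=4, "empire"=6, "league"=6, "lunch"=5, "outlook"=7
Sum = 46, Count = 8
Average = 46/8 = 5.75
= avg=5.75, min=4, max=7


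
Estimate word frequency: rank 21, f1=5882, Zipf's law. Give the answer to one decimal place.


Zipf's law: f(r) = f(1) / r
f(1) = 5882
f(21) = 5882 / 21
= 280.1 occurrences


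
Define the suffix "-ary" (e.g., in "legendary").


Suffix: -ary
Example: legendary (legend + -ary)
Meaning = relating to


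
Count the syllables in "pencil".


Word: "pencil"
Syllable breakdown: pen / cil
Counting: 2 parts
= 2 syllables


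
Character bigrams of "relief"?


Word: "relief" (length 6)
Number of bigrams = 6 - 2 + 1 = 5
  Position 0: "re"
  Position 1: "el"
  Position 2: "li"
  Position 3: "ie"
  Position 4: "ef"
Bigrams = "re", "el", "li", "ie", "ef"


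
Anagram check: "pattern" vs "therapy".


Word 1: "pattern" → sorted: aenprtt
Word 2: "therapy" → sorted: aehprty
Same letters? aenprtt != aehprty
Anagram = No


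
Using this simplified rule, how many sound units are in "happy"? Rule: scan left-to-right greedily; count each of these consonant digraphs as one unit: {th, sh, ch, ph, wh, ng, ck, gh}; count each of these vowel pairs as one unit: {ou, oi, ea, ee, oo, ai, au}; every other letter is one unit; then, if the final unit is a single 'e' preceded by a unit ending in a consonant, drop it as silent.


Word: "happy" (5 letters)
Left-to-right scan:
  1. 'h' (letter)
  2. 'a' (letter)
  3. 'p' (letter)
  4. 'p' (letter)
  5. 'y' (letter)
Units from scan: 5
Sound units = 5 units


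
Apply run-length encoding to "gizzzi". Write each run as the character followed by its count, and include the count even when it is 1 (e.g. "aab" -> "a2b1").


String: "gizzzi"
Scanning for consecutive runs:
  'g' x 1
  'i' x 1
  'z' x 3
  'i' x 1
RLE = "g1i1z3i1"


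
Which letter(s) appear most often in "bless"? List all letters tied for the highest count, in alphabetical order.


Word: "bless"
Letter counts:
  'b': 1
  'e': 1
  'l': 1
  's': 2
Maximum count = 2
Most frequent = 's' (2 times each)


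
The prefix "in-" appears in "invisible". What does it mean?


Prefix: in-
Example: invisible (in- + visible)
Meaning = not / into


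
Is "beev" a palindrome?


Word: "beev"
Reversed: "veeb"
Forward == Backward? beev != veeb
Palindrome = No


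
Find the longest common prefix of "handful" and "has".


Word 1: "handful"
Word 2: "has"
Comparing from start:
  Pos 0: 'h' == 'h'
  Pos 1: 'a' == 'a'
  Pos 2: 'n' != 's' (stop)
LCP = "ha" (length 2)


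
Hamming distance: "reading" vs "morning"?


Comparing character by character (same length = 7):
  Pos 0: 'r' vs 'm' !=
  Pos 1: 'e' vs 'o' !=
  Pos 2: 'a' vs 'r' !=
  Pos 3: 'd' vs 'n' !=
  Pos 4: 'i' vs 'i' =
  Pos 5: 'n' vs 'n' =
  Pos 6: 'g' vs 'g' =
Hamming distance = 4


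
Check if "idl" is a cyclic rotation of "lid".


Word: "lid", Candidate: "idl"
Method: check if candidate is substring of word+word
"lidlid" contains "idl"? Yes
Is rotation = Yes


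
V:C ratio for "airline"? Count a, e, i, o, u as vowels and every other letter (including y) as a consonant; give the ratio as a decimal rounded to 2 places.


Word: "airline"
Vowels (a,e,i,o,u): 4
Consonants: 3
Ratio = 4/3
= 1.33


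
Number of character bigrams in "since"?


Word: "since" (length 5)
Number of 2-grams = length - 2 + 1 = 5 - 2 + 1
= 4


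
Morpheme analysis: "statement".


Word: "statement"
Morphemes: state | -ment
Each morpheme carries meaning
= 2 morphemes


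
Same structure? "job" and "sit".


Pattern of "job": [0, 1, 2]
Pattern of "sit": [0, 1, 2]
Patterns match
Same pattern = Yes


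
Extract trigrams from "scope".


Word: "scope" (length 5)
Number of trigrams = 5 - 3 + 1 = 3
  Position 0: "sco"
  Position 1: "cop"
  Position 2: "ope"
Trigrams = "sco", "cop", "ope"


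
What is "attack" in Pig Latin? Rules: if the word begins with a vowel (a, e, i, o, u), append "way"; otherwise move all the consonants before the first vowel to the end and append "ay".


Word: "attack"
Starts with vowel → add 'way'
Pig Latin = "attackway"


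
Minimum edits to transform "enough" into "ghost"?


Word 1: "enough" (length 6)
Word 2: "ghost" (length 5)
One optimal edit sequence (insert/delete/substitute each cost 1):
  1. substitute 'e' -> 'g'  (+1)
  2. substitute 'n' -> 'h'  (+1)
  3. keep 'o'
  4. delete 'u'  (+1)
  5. substitute 'g' -> 's'  (+1)
  6. substitute 'h' -> 't'  (+1)
Total edit operations: 5
Edit distance = 5


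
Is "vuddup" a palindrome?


Word: "vuddup"
Reversed: "pudduv"
Forward == Backward? vuddup != pudduv
Palindrome = No


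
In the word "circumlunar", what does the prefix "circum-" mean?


Prefix: circum-
Example: circumlunar = circum- + lunar
Meaning = around


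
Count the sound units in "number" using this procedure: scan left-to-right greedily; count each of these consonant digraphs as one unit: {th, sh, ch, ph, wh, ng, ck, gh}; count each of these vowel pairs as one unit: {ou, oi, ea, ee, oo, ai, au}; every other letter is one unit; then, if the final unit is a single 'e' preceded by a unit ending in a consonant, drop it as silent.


Word: "number" (6 letters)
Left-to-right scan:
  (1) 'n' (letter)
  (2) 'u' (letter)
  (3) 'm' (letter)
  (4) 'b' (letter)
  (5) 'e' (letter)
  (6) 'r' (letter)
Units from scan: 6
Sound units = 6 units


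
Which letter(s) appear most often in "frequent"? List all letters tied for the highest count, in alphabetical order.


Word: "frequent"
Letter counts:
  'e': 2
  'f': 1
  'n': 1
  'q': 1
  'r': 1
  't': 1
  'u': 1
Maximum count = 2
Most frequent = 'e' (2 times each)


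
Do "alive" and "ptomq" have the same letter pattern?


Pattern of "alive": [0, 1, 2, 3, 4]
Pattern of "ptomq": [0, 1, 2, 3, 4]
Patterns match
Same pattern = Yes


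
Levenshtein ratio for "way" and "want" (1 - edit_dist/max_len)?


Word 1: "way" (length 3)
Word 2: "want" (length 4)
One optimal edit sequence:
  1. keep 'w'
  2. keep 'a'
  3. insert 'n'  (+1)
  4. substitute 'y' -> 't'  (+1)
Edit distance = 2
Max length = max(3, 4) = 4
Similarity = 1 - 2/4
= 0.5000


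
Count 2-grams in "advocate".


Word: "advocate" (length 8)
Number of 2-grams = length - 2 + 1 = 8 - 2 + 1
= 7


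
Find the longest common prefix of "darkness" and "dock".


Word 1: "darkness"
Word 2: "dock"
Comparing from start:
  Pos 0: 'd' == 'd'
  Pos 1: 'a' != 'o' (stop)
LCP = "d" (length 1)


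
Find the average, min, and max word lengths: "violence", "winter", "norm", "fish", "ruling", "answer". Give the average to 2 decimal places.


Lengths: "violence"=8, "winter"=6, "norm"=4, "fish"=4, "ruling"=6, "answer"=6
Sum = 34, Count = 6
Average = 34/6 = 5.67
= avg=5.67, min=4, max=8
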